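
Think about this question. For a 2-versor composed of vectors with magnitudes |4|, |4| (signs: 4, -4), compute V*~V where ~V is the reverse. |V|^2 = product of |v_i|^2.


Each vector v_i has |v_i|^2 = s_i^2
Squared scales: 4^2 = 16, (-4)^2 = 16
|V|^2 = 16 * 16
= 256


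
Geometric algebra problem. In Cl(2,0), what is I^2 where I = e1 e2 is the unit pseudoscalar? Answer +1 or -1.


The pseudoscalar I = e1...e_n (product of all n generators) of Cl(p,q) satisfies I^2 = (-1)^(q + n(n-1)/2).
p = 2, q = 0, n = p + q = 2
n(n-1)/2 = 2 * 1 / 2 = 1
Exponent = q + n(n-1)/2 = 0 + 1 = 1
I^2 = (-1)^1 = -1


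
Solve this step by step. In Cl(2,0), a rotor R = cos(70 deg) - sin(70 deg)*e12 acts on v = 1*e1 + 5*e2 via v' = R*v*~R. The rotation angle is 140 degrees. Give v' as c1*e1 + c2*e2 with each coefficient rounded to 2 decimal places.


Rotor R = cos(70deg) - sin(70deg)*e12
Rotation angle theta = 2 * 70 = 140 degrees
v' = R*v*~R rotates v by theta.
cos(140deg) = -0.7660, sin(140deg) = 0.6428
v'_1 = 1*cos(140deg) - 5*sin(140deg)
= 1*(-0.7660) - 5*0.6428
= -3.98
v'_2 = 1*sin(140deg) + 5*cos(140deg)
= 1*0.6428 + 5*(-0.7660)
= -3.19
v' = -3.98*e1 - 3.19*e2


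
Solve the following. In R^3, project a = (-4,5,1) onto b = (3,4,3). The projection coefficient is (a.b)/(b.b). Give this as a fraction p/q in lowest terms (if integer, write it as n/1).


Projection coefficient = (a . b) / (b . b)
a . b = (-4)*3 + 5*4 + 1*3
= -12 + 20 + 3 = 11
b . b = 3^2 + 4^2 + 3^2
= 9 + 16 + 9 = 34
Coefficient = 11/34
In lowest terms: 11/34


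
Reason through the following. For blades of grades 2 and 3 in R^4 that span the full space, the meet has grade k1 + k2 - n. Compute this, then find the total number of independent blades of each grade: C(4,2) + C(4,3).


Meet grade = grade(A) + grade(B) - n
= 2 + 3 - 4 = 1
C(4,2) = 6
C(4,3) = 4
dim_A + dim_B = 6 + 4 = 10


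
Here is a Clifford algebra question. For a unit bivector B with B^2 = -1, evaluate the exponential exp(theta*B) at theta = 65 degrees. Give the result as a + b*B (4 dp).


For a unit bivector B with B^2 = -1, the exponential series gives
e^(theta*B) = cos(theta) + sin(theta)*B (the GA analogue of Euler's formula).
theta = 65 degrees = 1.134464 rad
cos(65 deg) = 0.4226
sin(65 deg) = 0.9063
exp(theta*B) = 0.4226 + 0.9063*B


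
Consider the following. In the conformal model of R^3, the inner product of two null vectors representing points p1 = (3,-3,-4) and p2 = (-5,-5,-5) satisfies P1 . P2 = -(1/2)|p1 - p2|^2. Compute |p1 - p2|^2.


p1 - p2 = (8, 2, 1)
|p1 - p2|^2 = 8^2 + 2^2 + 1^2
= 64 + 4 + 1
= 69


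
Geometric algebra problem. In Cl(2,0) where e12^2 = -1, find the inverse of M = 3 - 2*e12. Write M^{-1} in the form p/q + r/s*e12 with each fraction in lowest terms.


M = 3 - 2*e12, where e12^2 = -1.
Since M commutes with its reverse ~M = a - b*e12, M * ~M = a^2 - b^2*e12^2 = a^2 + b^2.
So M^{-1} = ~M / (a^2 + b^2) = (a - b*e12)/(a^2 + b^2).
a^2 + b^2 = 9 + 4 = 13
Scalar part = 3/13 = 3/13
Bivector coeff = 2/13 = 2/13
M^{-1} = 3/13 + 2/13*e12


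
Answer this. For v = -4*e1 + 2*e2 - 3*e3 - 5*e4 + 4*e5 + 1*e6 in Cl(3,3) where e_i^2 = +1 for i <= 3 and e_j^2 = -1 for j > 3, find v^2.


v^2 = sum of c_i^2 * e_i^2
Positive signature terms (e_i^2 = +1): (-4)^2 + 2^2 + (-3)^2 = 29
Negative signature terms (e_j^2 = -1): (-5)^2 + 4^2 + 1^2 = 42
v^2 = 29 - 42 = -13


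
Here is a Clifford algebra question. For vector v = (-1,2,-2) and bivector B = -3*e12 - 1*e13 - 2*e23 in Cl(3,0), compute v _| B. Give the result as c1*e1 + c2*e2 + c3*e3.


Left contraction v _| B = <vB>_1 (grade-1 part of the geometric product vB).
Using e1_|e12 = e2, e2_|e12 = -e1, e1_|e13 = e3, e3_|e13 = -e1, e2_|e23 = e3, e3_|e23 = -e2:
e1 coeff: -v2*b12 - v3*b13 = -(2)*(-3) - (-2)*(-1) = 4
e2 coeff: v1*b12 - v3*b23 = (-1)*(-3) - (-2)*(-2) = -1
e3 coeff: v1*b13 + v2*b23 = (-1)*(-1) + (2)*(-2) = -3
v _| B = 4*e1 - 1*e2 - 3*e3


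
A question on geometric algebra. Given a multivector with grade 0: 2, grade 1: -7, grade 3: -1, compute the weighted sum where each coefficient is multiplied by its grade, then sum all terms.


Grade-weighted sum = sum of grade_k * coefficient_k
0*2 = 0
1*(-7) = -7
3*(-1) = -3
Total = 0 + (-7) + (-3) = -10


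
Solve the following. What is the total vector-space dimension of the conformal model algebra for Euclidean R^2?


The conformal model of R^2 uses Cl(3,1): the 2 Euclidean generators plus two extra orthogonal generators e+ (e+^2 = +1) and e- (e-^2 = -1), from which the null vectors e0, einf are built.
Number of generators m = 2 + 2 = 4.
dim Cl(p,q) = 2^m = 2^4 = 16


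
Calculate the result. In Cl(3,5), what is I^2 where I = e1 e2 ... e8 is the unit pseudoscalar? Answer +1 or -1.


The pseudoscalar I = e1...e_n (product of all n generators) of Cl(p,q) satisfies I^2 = (-1)^(q + n(n-1)/2).
p = 3, q = 5, n = p + q = 8
n(n-1)/2 = 8 * 7 / 2 = 28
Exponent = q + n(n-1)/2 = 5 + 28 = 33
I^2 = (-1)^33 = -1


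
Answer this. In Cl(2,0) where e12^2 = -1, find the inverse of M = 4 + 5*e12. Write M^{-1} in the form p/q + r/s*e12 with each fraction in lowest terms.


M = 4 + 5*e12, where e12^2 = -1.
Since M commutes with its reverse ~M = a - b*e12, M * ~M = a^2 - b^2*e12^2 = a^2 + b^2.
So M^{-1} = ~M / (a^2 + b^2) = (a - b*e12)/(a^2 + b^2).
a^2 + b^2 = 16 + 25 = 41
Scalar part = 4/41 = 4/41
Bivector coeff = -5/41 = -5/41
M^{-1} = 4/41 - 5/41*e12


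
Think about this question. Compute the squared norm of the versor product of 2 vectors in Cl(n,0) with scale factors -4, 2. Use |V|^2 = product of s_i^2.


Each vector v_i has |v_i|^2 = s_i^2
Squared scales: (-4)^2 = 16, 2^2 = 4
|V|^2 = 16 * 4
= 64


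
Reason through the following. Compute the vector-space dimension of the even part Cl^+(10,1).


Even subalgebra dimension = 2^(n-1)
n = 10 + 1 = 11
2^(11 - 1) = 2^10 = 1024
Verification: sum of C(11,k) for even k = 1 + 55 + 330 + 462 + 165 + 11 = 1024
Result = 1024


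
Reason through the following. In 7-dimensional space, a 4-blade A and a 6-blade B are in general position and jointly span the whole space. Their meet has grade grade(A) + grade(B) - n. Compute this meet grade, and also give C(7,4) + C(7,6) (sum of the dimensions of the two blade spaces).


Meet grade = grade(A) + grade(B) - n
= 4 + 6 - 7 = 3
C(7,4) = 35
C(7,6) = 7
dim_A + dim_B = 35 + 7 = 42


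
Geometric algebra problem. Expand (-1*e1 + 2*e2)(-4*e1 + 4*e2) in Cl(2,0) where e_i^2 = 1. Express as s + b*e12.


Expand: (-1*e1 + 2*e2)(-4*e1 + 4*e2)
= (-1)*(-4)*e1e1 + (-1)*4*e1e2 + 2*(-4)*e2e1 + 2*4*e2e2
Using e1^2 = e2^2 = 1, e2e1 = -e1e2:
Scalar part s = (-1)*(-4) + 2*4 = 4 + 8 = 12
Bivector part b = (-1)*4 - 2*(-4) = -4 - (-8) = 4
uv = 12 + 4*e12


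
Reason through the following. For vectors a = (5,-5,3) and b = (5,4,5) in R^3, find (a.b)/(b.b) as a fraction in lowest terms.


Projection coefficient = (a . b) / (b . b)
a . b = 5*5 + (-5)*4 + 3*5
= 25 + (-20) + 15 = 20
b . b = 5^2 + 4^2 + 5^2
= 25 + 16 + 25 = 66
Coefficient = 20/66
In lowest terms: 10/33


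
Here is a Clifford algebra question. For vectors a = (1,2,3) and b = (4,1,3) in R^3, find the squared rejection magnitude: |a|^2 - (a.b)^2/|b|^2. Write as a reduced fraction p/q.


|a|^2 = 1^2 + 2^2 + 3^2 = 14
|b|^2 = 4^2 + 1^2 + 3^2 = 26
a . b = 1*4 + 2*1 + 3*3 = 15
(a.b)^2 = 15^2 = 225
|rej|^2 = 14 - 225/26
= (364 - 225)/26
= 139/26
In lowest terms: 139/26


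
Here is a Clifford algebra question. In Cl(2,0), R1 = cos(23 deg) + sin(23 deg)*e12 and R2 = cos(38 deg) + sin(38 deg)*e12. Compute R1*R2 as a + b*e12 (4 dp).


Same-plane rotors commute and their half-angles add:
R1*R2 = cos(a1 + a2) + sin(a1 + a2)*e12.
a1 + a2 = 23 + 38 = 61 deg
cos(61 deg) = 0.4848
sin(61 deg) = 0.8746
R1*R2 = 0.4848 + 0.8746*e12


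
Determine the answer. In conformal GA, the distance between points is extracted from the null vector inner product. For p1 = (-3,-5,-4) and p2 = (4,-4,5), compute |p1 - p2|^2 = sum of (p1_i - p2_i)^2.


p1 - p2 = (-7, -1, -9)
|p1 - p2|^2 = (-7)^2 + (-1)^2 + (-9)^2
= 49 + 1 + 81
= 131


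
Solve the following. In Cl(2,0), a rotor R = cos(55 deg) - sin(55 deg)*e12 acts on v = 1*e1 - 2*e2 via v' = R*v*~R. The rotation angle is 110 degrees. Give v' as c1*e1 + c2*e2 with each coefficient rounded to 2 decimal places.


Rotor R = cos(55deg) - sin(55deg)*e12
Rotation angle theta = 2 * 55 = 110 degrees
v' = R*v*~R rotates v by theta.
cos(110deg) = -0.3420, sin(110deg) = 0.9397
v'_1 = 1*cos(110deg) - (-2)*sin(110deg)
= 1*(-0.3420) - (-2)*0.9397
= 1.54
v'_2 = 1*sin(110deg) + (-2)*cos(110deg)
= 1*0.9397 + (-2)*(-0.3420)
= 1.62
v' = 1.54*e1 + 1.62*e2


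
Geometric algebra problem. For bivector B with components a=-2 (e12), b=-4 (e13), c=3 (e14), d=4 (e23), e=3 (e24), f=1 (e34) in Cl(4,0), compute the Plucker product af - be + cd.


Plucker relation: af - be + cd
a*f = (-2)*1 = -2
b*e = (-4)*3 = -12
c*d = 3*4 = 12
af - be + cd = -2 - (-12) + 12
= 22


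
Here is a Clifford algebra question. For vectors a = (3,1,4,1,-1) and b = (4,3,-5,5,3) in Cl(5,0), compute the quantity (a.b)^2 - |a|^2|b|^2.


a . b = 3*4 + 1*3 + 4*(-5) + 1*5 + (-1)*3
= 12 + 3 + (-20) + 5 + (-3) = -3
|a|^2 = 3^2 + 1^2 + 4^2 + 1^2 + (-1)^2 = 28
|b|^2 = 4^2 + 3^2 + (-5)^2 + 5^2 + 3^2 = 84
(a.b)^2 = (-3)^2 = 9
|a|^2 * |b|^2 = 28 * 84 = 2352
Result = 9 - 2352 = -2343


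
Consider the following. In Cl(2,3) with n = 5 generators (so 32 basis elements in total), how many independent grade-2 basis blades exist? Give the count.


Number of grade-k basis blades in Cl(p,q) with n = p + q is C(n, k).
n = 2 + 3 = 5
C(5, 2) = 5! / (2! * 3!)
= 120 / (2 * 6)
= 10


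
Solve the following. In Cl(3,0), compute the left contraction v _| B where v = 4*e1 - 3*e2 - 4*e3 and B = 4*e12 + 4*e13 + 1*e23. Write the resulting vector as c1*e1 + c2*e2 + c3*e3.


Left contraction v _| B = <vB>_1 (grade-1 part of the geometric product vB).
Using e1_|e12 = e2, e2_|e12 = -e1, e1_|e13 = e3, e3_|e13 = -e1, e2_|e23 = e3, e3_|e23 = -e2:
e1 coeff: -v2*b12 - v3*b13 = -(-3)*(4) - (-4)*(4) = 28
e2 coeff: v1*b12 - v3*b23 = (4)*(4) - (-4)*(1) = 20
e3 coeff: v1*b13 + v2*b23 = (4)*(4) + (-3)*(1) = 13
v _| B = 28*e1 + 20*e2 + 13*e3


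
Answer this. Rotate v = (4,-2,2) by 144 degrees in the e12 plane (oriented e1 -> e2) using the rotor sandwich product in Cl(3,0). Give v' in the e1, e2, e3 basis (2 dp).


Rotor R = cos(72deg) - sin(72deg)*e12
Rotation angle theta = 2 * 72 = 144 degrees in the e12 plane (e1 -> e2).
The component perpendicular to the plane (e3) is invariant: v'_3 = v3 = 2.00
cos(144deg) = -0.8090, sin(144deg) = 0.5878
v'_1 = v1*cos(theta) - v2*sin(theta) = 4*(-0.8090) - (-2)*0.5878 = -2.06
v'_2 = v1*sin(theta) + v2*cos(theta) = 4*0.5878 + (-2)*(-0.8090) = 3.97
v' = -2.06*e1 + 3.97*e2 + 2.00*e3


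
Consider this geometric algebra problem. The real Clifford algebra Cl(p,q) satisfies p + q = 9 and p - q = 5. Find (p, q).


We need p + q = 9 and p - q = 5.
Adding: 2p = 9 + 5 = 14, so p = 7.
Then q = 9 - 7 = 2.
(p, q) = (7, 2)


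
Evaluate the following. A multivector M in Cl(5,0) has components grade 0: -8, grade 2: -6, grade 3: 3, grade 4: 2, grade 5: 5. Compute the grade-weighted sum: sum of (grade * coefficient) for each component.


Grade-weighted sum = sum of grade_k * coefficient_k
0*(-8) = 0
2*(-6) = -12
3*3 = 9
4*2 = 8
5*5 = 25
Total = 0 + (-12) + 9 + 8 + 25 = 30


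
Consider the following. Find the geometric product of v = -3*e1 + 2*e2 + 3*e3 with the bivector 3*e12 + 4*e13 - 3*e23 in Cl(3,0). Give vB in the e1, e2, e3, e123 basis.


vB has grade-1 (vector) and grade-3 (trivector) parts: vB = (v _| B) + (v ^ B).
Vector part <vB>_1:
  e1: -v2*b12 - v3*b13 = -(2)*(3) - (3)*(4) = -18
  e2: v1*b12 - v3*b23 = (-3)*(3) - (3)*(-3) = 0
  e3: v1*b13 + v2*b23 = (-3)*(4) + (2)*(-3) = -18
Trivector part <vB>_3:
  e123: v1*b23 - v2*b13 + v3*b12 = (-3)*(-3) - (2)*(4) + (3)*(3) = 10
vB = -18*e1 + 0*e2 - 18*e3 + 10*e123


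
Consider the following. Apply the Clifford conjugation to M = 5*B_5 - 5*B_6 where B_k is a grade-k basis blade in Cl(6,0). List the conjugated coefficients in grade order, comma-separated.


Clifford conjugate sign for grade k: (-1)^(k(k+1)/2)
Grade 5: (-1)^(5*6/2) = (-1)^15 = -1, coeff 5 -> -5
Grade 6: (-1)^(6*7/2) = (-1)^21 = -1, coeff -5 -> 5
Conjugated coefficients: -5, 5


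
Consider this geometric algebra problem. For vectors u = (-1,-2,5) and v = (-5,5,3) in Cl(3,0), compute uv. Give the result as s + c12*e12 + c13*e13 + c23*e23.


In Cl(3,0): e_i^2 = 1, e_ie_j = -e_je_i for i != j.
Scalar part = u . v = (-1)*(-5) + (-2)*5 + 5*3
= 5 + (-10) + 15 = 10
e12 coeff = (-1)*5 - (-2)*(-5) = -5 - 10 = -15
e13 coeff = (-1)*3 - 5*(-5) = -3 - (-25) = 22
e23 coeff = (-2)*3 - 5*5 = -6 - 25 = -31
uv = 10 - 15*e12 + 22*e13 - 31*e23


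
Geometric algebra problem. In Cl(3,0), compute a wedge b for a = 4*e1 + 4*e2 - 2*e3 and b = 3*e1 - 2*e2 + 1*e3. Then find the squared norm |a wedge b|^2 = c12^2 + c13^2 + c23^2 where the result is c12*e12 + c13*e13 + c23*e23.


a wedge b = (a1*b2 - a2*b1)*e12 + (a1*b3 - a3*b1)*e13 + (a2*b3 - a3*b2)*e23
e12 coeff: 4*(-2) - 4*3 = -8 - 12 = -20
e13 coeff: 4*1 - (-2)*3 = 4 - (-6) = 10
e23 coeff: 4*1 - (-2)*(-2) = 4 - 4 = 0
|a wedge b|^2 = (-20)^2 + 10^2 + 0^2
= 400 + 100 + 0
= 500


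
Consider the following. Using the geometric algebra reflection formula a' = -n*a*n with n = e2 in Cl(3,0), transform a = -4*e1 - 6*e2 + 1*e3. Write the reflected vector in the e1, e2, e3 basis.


Reflection formula: a' = -n*a*n, with n = e2 (unit vector, n^2 = 1).
For reflection through hyperplane perp to e2:
The component along e2 flips sign, others stay.
a = (-4, -6, 1)
a' = (-4, 6, 1)
a' = -4*e1 + 6*e2 + 1*e3


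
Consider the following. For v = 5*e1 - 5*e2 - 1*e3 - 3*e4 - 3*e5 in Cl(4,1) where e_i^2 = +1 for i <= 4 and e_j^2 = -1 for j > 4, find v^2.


v^2 = sum of c_i^2 * e_i^2
Positive signature terms (e_i^2 = +1): 5^2 + (-5)^2 + (-1)^2 + (-3)^2 = 60
Negative signature terms (e_j^2 = -1): (-3)^2 = 9
v^2 = 60 - 9 = 51


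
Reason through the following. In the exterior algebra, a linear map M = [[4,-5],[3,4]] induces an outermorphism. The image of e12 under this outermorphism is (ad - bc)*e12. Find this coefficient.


The outermorphism of a linear map f sends e1^e2 to f(e1)^f(e2).
f(e1) = 4*e1 + 3*e2
f(e2) = -5*e1 + 4*e2
f(e1) ^ f(e2) = (4*e1 + 3*e2) ^ (-5*e1 + 4*e2)
= 4*4*e12 + 3*(-5)*e21
= (16 - (-15))*e12
= 31*e12
Coefficient = 31


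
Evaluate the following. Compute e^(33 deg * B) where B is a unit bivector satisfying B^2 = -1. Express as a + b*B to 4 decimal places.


For a unit bivector B with B^2 = -1, the exponential series gives
e^(theta*B) = cos(theta) + sin(theta)*B (the GA analogue of Euler's formula).
theta = 33 degrees = 0.575959 rad
cos(33 deg) = 0.8387
sin(33 deg) = 0.5446
exp(theta*B) = 0.8387 + 0.5446*B


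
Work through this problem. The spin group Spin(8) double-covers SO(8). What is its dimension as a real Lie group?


Spin(n) double-covers SO(n); both have Lie algebra so(n) of dimension n(n-1)/2.
n = 8
n(n-1) = 8 * 7 = 56
dim Spin(8) = 56/2 = 28


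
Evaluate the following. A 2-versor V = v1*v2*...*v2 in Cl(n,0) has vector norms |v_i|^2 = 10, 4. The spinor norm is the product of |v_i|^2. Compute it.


Spinor norm N(V) = |v1|^2 * |v2|^2 * ... * |v2|^2
= 10 * 4
Running product: 10, 40
N(V) = 40


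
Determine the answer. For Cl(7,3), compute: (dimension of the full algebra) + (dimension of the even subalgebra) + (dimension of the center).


n = 7 + 3 = 10
Total dim = 2^10 = 1024
Even subalgebra dim = 2^9 = 512
n is even, so center dim = 1
Sum = 1024 + 512 + 1 = 1537


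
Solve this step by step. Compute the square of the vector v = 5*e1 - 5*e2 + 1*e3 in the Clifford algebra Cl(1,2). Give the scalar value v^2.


v^2 = sum of c_i^2 * e_i^2
Positive signature terms (e_i^2 = +1): 5^2 = 25
Negative signature terms (e_j^2 = -1): (-5)^2 + 1^2 = 26
v^2 = 25 - 26 = -1


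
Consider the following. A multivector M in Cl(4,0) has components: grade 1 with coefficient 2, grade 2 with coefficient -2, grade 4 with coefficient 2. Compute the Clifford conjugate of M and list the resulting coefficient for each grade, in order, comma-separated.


Clifford conjugate sign for grade k: (-1)^(k(k+1)/2)
Grade 1: (-1)^(1*2/2) = (-1)^1 = -1, coeff 2 -> -2
Grade 2: (-1)^(2*3/2) = (-1)^3 = -1, coeff -2 -> 2
Grade 4: (-1)^(4*5/2) = (-1)^10 = 1, coeff 2 -> 2
Conjugated coefficients: -2, 2, 2


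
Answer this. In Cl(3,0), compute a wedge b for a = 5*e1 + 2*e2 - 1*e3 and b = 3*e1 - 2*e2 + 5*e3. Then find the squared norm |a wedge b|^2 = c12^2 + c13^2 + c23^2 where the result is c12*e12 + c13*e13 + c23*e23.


a wedge b = (a1*b2 - a2*b1)*e12 + (a1*b3 - a3*b1)*e13 + (a2*b3 - a3*b2)*e23
e12 coeff: 5*(-2) - 2*3 = -10 - 6 = -16
e13 coeff: 5*5 - (-1)*3 = 25 - (-3) = 28
e23 coeff: 2*5 - (-1)*(-2) = 10 - 2 = 8
|a wedge b|^2 = (-16)^2 + 28^2 + 8^2
= 256 + 784 + 64
= 1104


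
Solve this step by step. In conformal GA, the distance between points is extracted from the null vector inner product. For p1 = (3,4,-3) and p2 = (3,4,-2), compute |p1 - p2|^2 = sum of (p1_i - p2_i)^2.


p1 - p2 = (0, 0, -1)
|p1 - p2|^2 = 0^2 + 0^2 + (-1)^2
= 0 + 0 + 1
= 1


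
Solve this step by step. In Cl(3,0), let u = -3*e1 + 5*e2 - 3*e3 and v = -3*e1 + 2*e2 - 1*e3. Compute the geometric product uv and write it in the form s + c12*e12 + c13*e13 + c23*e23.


In Cl(3,0): e_i^2 = 1, e_ie_j = -e_je_i for i != j.
Scalar part = u . v = (-3)*(-3) + 5*2 + (-3)*(-1)
= 9 + 10 + 3 = 22
e12 coeff = (-3)*2 - 5*(-3) = -6 - (-15) = 9
e13 coeff = (-3)*(-1) - (-3)*(-3) = 3 - 9 = -6
e23 coeff = 5*(-1) - (-3)*2 = -5 - (-6) = 1
uv = 22 + 9*e12 - 6*e13 + 1*e23


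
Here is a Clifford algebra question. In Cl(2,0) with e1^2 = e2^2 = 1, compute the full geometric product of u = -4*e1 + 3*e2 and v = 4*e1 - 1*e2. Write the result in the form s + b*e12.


Expand: (-4*e1 + 3*e2)(4*e1 - 1*e2)
= (-4)*4*e1e1 + (-4)*(-1)*e1e2 + 3*4*e2e1 + 3*(-1)*e2e2
Using e1^2 = e2^2 = 1, e2e1 = -e1e2:
Scalar part s = (-4)*4 + 3*(-1) = -16 + (-3) = -19
Bivector part b = (-4)*(-1) - 3*4 = 4 - 12 = -8
uv = -19 - 8*e12


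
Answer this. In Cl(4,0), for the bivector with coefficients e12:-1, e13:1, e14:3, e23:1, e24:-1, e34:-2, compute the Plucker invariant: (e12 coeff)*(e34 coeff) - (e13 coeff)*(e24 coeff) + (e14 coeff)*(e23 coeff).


Plucker relation: af - be + cd
a*f = (-1)*(-2) = 2
b*e = 1*(-1) = -1
c*d = 3*1 = 3
af - be + cd = 2 - (-1) + 3
= 6


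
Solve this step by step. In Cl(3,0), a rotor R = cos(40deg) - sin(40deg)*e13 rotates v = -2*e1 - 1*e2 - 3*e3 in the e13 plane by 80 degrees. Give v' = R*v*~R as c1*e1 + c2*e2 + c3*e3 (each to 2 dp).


Rotor R = cos(40deg) - sin(40deg)*e13
Rotation angle theta = 2 * 40 = 80 degrees in the e13 plane (e1 -> e3).
The component perpendicular to the plane (e2) is invariant: v'_2 = v2 = -1.00
cos(80deg) = 0.1736, sin(80deg) = 0.9848
v'_1 = v1*cos(theta) - v3*sin(theta) = -2*0.1736 - (-3)*0.9848 = 2.61
v'_3 = v1*sin(theta) + v3*cos(theta) = -2*0.9848 + (-3)*0.1736 = -2.49
v' = 2.61*e1 - 1.00*e2 - 2.49*e3


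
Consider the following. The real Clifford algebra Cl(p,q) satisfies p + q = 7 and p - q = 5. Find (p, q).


We need p + q = 7 and p - q = 5.
Adding: 2p = 7 + 5 = 12, so p = 6.
Then q = 7 - 6 = 1.
(p, q) = (6, 1)


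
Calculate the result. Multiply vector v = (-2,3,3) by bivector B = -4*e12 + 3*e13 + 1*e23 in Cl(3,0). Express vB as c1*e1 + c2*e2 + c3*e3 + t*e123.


vB has grade-1 (vector) and grade-3 (trivector) parts: vB = (v _| B) + (v ^ B).
Vector part <vB>_1:
  e1: -v2*b12 - v3*b13 = -(3)*(-4) - (3)*(3) = 3
  e2: v1*b12 - v3*b23 = (-2)*(-4) - (3)*(1) = 5
  e3: v1*b13 + v2*b23 = (-2)*(3) + (3)*(1) = -3
Trivector part <vB>_3:
  e123: v1*b23 - v2*b13 + v3*b12 = (-2)*(1) - (3)*(3) + (3)*(-4) = -23
vB = 3*e1 + 5*e2 - 3*e3 - 23*e123


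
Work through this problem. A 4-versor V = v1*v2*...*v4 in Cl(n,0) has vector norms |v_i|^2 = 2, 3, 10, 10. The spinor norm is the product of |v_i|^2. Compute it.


Spinor norm N(V) = |v1|^2 * |v2|^2 * ... * |v4|^2
= 2 * 3 * 10 * 10
Running product: 2, 6, 60, 600
N(V) = 600


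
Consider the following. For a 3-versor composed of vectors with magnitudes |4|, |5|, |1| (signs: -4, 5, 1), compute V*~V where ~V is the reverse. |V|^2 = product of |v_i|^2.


Each vector v_i has |v_i|^2 = s_i^2
Squared scales: (-4)^2 = 16, 5^2 = 25, 1^2 = 1
|V|^2 = 16 * 25 * 1
= 400


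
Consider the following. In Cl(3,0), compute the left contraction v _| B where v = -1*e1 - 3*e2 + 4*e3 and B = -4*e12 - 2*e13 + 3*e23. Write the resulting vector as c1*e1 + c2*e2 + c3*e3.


Left contraction v _| B = <vB>_1 (grade-1 part of the geometric product vB).
Using e1_|e12 = e2, e2_|e12 = -e1, e1_|e13 = e3, e3_|e13 = -e1, e2_|e23 = e3, e3_|e23 = -e2:
e1 coeff: -v2*b12 - v3*b13 = -(-3)*(-4) - (4)*(-2) = -4
e2 coeff: v1*b12 - v3*b23 = (-1)*(-4) - (4)*(3) = -8
e3 coeff: v1*b13 + v2*b23 = (-1)*(-2) + (-3)*(3) = -7
v _| B = -4*e1 - 8*e2 - 7*e3


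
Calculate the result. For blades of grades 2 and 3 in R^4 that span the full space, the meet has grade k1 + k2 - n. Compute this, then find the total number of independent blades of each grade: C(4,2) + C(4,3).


Meet grade = grade(A) + grade(B) - n
= 2 + 3 - 4 = 1
C(4,2) = 6
C(4,3) = 4
dim_A + dim_B = 6 + 4 = 10


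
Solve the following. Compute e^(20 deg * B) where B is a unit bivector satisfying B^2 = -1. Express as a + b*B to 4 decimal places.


For a unit bivector B with B^2 = -1, the exponential series gives
e^(theta*B) = cos(theta) + sin(theta)*B (the GA analogue of Euler's formula).
theta = 20 degrees = 0.349066 rad
cos(20 deg) = 0.9397
sin(20 deg) = 0.3420
exp(theta*B) = 0.9397 + 0.3420*B


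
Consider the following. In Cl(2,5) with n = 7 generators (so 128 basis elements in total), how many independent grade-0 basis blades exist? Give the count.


Number of grade-k basis blades in Cl(p,q) with n = p + q is C(n, k).
n = 2 + 5 = 7
C(7, 0) = 7! / (0! * 7!)
= 5040 / (1 * 5040)
= 1


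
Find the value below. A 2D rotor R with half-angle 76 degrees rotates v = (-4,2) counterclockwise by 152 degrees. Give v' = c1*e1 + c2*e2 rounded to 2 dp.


Rotor R = cos(76deg) - sin(76deg)*e12
Rotation angle theta = 2 * 76 = 152 degrees
v' = R*v*~R rotates v by theta.
cos(152deg) = -0.8829, sin(152deg) = 0.4695
v'_1 = -4*cos(152deg) - 2*sin(152deg)
= -4*(-0.8829) - 2*0.4695
= 2.59
v'_2 = -4*sin(152deg) + 2*cos(152deg)
= -4*0.4695 + 2*(-0.8829)
= -3.64
v' = 2.59*e1 - 3.64*e2


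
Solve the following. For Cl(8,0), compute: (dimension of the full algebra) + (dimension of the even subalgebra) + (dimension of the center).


n = 8 + 0 = 8
Total dim = 2^8 = 256
Even subalgebra dim = 2^7 = 128
n is even, so center dim = 1
Sum = 256 + 128 + 1 = 385


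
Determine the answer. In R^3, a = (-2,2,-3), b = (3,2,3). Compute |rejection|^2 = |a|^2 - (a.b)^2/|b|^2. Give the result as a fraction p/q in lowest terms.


|a|^2 = (-2)^2 + 2^2 + (-3)^2 = 17
|b|^2 = 3^2 + 2^2 + 3^2 = 22
a . b = (-2)*3 + 2*2 + (-3)*3 = -11
(a.b)^2 = (-11)^2 = 121
|rej|^2 = 17 - 121/22
= (374 - 121)/22
= 253/22
In lowest terms: 23/2


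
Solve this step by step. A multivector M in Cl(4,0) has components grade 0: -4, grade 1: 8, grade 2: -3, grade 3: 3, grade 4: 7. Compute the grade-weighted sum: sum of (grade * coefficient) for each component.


Grade-weighted sum = sum of grade_k * coefficient_k
0*(-4) = 0
1*8 = 8
2*(-3) = -6
3*3 = 9
4*7 = 28
Total = 0 + 8 + (-6) + 9 + 28 = 39


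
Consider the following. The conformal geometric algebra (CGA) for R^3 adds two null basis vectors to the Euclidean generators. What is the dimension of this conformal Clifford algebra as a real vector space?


The conformal model of R^3 uses Cl(4,1): the 3 Euclidean generators plus two extra orthogonal generators e+ (e+^2 = +1) and e- (e-^2 = -1), from which the null vectors e0, einf are built.
Number of generators m = 3 + 2 = 5.
dim Cl(p,q) = 2^m = 2^5 = 32


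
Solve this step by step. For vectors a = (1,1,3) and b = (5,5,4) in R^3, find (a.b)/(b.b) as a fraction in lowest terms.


Projection coefficient = (a . b) / (b . b)
a . b = 1*5 + 1*5 + 3*4
= 5 + 5 + 12 = 22
b . b = 5^2 + 5^2 + 4^2
= 25 + 25 + 16 = 66
Coefficient = 22/66
In lowest terms: 1/3


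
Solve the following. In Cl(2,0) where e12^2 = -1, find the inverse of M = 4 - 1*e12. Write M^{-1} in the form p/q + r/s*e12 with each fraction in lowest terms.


M = 4 - 1*e12, where e12^2 = -1.
Since M commutes with its reverse ~M = a - b*e12, M * ~M = a^2 - b^2*e12^2 = a^2 + b^2.
So M^{-1} = ~M / (a^2 + b^2) = (a - b*e12)/(a^2 + b^2).
a^2 + b^2 = 16 + 1 = 17
Scalar part = 4/17 = 4/17
Bivector coeff = 1/17 = 1/17
M^{-1} = 4/17 + 1/17*e12


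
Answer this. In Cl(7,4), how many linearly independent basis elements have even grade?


Even subalgebra dimension = 2^(n-1)
n = 7 + 4 = 11
2^(11 - 1) = 2^10 = 1024
Verification: sum of C(11,k) for even k = 1 + 55 + 330 + 462 + 165 + 11 = 1024
Result = 1024


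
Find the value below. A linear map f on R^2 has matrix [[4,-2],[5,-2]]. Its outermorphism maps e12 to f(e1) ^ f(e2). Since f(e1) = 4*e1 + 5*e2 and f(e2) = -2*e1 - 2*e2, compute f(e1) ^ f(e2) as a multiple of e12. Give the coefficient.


The outermorphism of a linear map f sends e1^e2 to f(e1)^f(e2).
f(e1) = 4*e1 + 5*e2
f(e2) = -2*e1 - 2*e2
f(e1) ^ f(e2) = (4*e1 + 5*e2) ^ (-2*e1 - 2*e2)
= 4*(-2)*e12 + 5*(-2)*e21
= (-8 - (-10))*e12
= 2*e12
Coefficient = 2


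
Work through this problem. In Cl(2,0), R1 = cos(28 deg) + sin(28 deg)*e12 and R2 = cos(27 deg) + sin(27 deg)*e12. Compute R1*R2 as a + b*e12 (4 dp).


Same-plane rotors commute and their half-angles add:
R1*R2 = cos(a1 + a2) + sin(a1 + a2)*e12.
a1 + a2 = 28 + 27 = 55 deg
cos(55 deg) = 0.5736
sin(55 deg) = 0.8192
R1*R2 = 0.5736 + 0.8192*e12


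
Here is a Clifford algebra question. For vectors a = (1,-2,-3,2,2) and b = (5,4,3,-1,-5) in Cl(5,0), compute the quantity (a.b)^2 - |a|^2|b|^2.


a . b = 1*5 + (-2)*4 + (-3)*3 + 2*(-1) + 2*(-5)
= 5 + (-8) + (-9) + (-2) + (-10) = -24
|a|^2 = 1^2 + (-2)^2 + (-3)^2 + 2^2 + 2^2 = 22
|b|^2 = 5^2 + 4^2 + 3^2 + (-1)^2 + (-5)^2 = 76
(a.b)^2 = (-24)^2 = 576
|a|^2 * |b|^2 = 22 * 76 = 1672
Result = 576 - 1672 = -1096


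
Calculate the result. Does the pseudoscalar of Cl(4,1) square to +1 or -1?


The pseudoscalar I = e1...e_n (product of all n generators) of Cl(p,q) satisfies I^2 = (-1)^(q + n(n-1)/2).
p = 4, q = 1, n = p + q = 5
n(n-1)/2 = 5 * 4 / 2 = 10
Exponent = q + n(n-1)/2 = 1 + 10 = 11
I^2 = (-1)^11 = -1


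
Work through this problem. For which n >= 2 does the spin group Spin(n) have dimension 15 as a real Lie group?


dim Spin(n) = dim so(n) = n(n-1)/2.
Solve n(n-1)/2 = 15, i.e. n^2 - n - 30 = 0.
Discriminant = 1 + 8*15 = 121
n = (1 + sqrt(121))/2 = (1 + 11)/2 = 6


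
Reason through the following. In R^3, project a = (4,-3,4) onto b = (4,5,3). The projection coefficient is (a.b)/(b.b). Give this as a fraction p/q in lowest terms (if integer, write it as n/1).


Projection coefficient = (a . b) / (b . b)
a . b = 4*4 + (-3)*5 + 4*3
= 16 + (-15) + 12 = 13
b . b = 4^2 + 5^2 + 3^2
= 16 + 25 + 9 = 50
Coefficient = 13/50
In lowest terms: 13/50


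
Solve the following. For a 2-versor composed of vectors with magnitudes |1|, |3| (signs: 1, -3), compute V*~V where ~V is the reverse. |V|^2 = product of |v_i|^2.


Each vector v_i has |v_i|^2 = s_i^2
Squared scales: 1^2 = 1, (-3)^2 = 9
|V|^2 = 1 * 9
= 9


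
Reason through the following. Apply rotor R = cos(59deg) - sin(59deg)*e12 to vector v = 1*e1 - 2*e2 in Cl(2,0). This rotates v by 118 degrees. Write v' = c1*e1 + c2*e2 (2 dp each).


Rotor R = cos(59deg) - sin(59deg)*e12
Rotation angle theta = 2 * 59 = 118 degrees
v' = R*v*~R rotates v by theta.
cos(118deg) = -0.4695, sin(118deg) = 0.8829
v'_1 = 1*cos(118deg) - (-2)*sin(118deg)
= 1*(-0.4695) - (-2)*0.8829
= 1.30
v'_2 = 1*sin(118deg) + (-2)*cos(118deg)
= 1*0.8829 + (-2)*(-0.4695)
= 1.82
v' = 1.30*e1 + 1.82*e2


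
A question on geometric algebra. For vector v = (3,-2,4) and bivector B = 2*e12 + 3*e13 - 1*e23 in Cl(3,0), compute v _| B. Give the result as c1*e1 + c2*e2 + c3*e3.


Left contraction v _| B = <vB>_1 (grade-1 part of the geometric product vB).
Using e1_|e12 = e2, e2_|e12 = -e1, e1_|e13 = e3, e3_|e13 = -e1, e2_|e23 = e3, e3_|e23 = -e2:
e1 coeff: -v2*b12 - v3*b13 = -(-2)*(2) - (4)*(3) = -8
e2 coeff: v1*b12 - v3*b23 = (3)*(2) - (4)*(-1) = 10
e3 coeff: v1*b13 + v2*b23 = (3)*(3) + (-2)*(-1) = 11
v _| B = -8*e1 + 10*e2 + 11*e3


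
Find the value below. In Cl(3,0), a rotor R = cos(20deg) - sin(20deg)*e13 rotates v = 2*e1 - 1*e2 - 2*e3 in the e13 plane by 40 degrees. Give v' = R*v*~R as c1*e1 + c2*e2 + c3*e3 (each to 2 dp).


Rotor R = cos(20deg) - sin(20deg)*e13
Rotation angle theta = 2 * 20 = 40 degrees in the e13 plane (e1 -> e3).
The component perpendicular to the plane (e2) is invariant: v'_2 = v2 = -1.00
cos(40deg) = 0.7660, sin(40deg) = 0.6428
v'_1 = v1*cos(theta) - v3*sin(theta) = 2*0.7660 - (-2)*0.6428 = 2.82
v'_3 = v1*sin(theta) + v3*cos(theta) = 2*0.6428 + (-2)*0.7660 = -0.25
v' = 2.82*e1 - 1.00*e2 - 0.25*e3


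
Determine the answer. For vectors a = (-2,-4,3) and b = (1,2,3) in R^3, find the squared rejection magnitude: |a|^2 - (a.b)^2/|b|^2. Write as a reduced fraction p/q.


|a|^2 = (-2)^2 + (-4)^2 + 3^2 = 29
|b|^2 = 1^2 + 2^2 + 3^2 = 14
a . b = (-2)*1 + (-4)*2 + 3*3 = -1
(a.b)^2 = (-1)^2 = 1
|rej|^2 = 29 - 1/14
= (406 - 1)/14
= 405/14
In lowest terms: 405/14


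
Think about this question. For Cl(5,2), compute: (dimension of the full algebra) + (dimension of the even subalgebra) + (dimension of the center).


n = 5 + 2 = 7
Total dim = 2^7 = 128
Even subalgebra dim = 2^6 = 64
n is odd, so center dim = 2
Sum = 128 + 64 + 2 = 194


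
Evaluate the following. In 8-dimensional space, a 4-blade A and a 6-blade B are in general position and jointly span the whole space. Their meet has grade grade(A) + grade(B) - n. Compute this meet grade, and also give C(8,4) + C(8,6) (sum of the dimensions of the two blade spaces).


Meet grade = grade(A) + grade(B) - n
= 4 + 6 - 8 = 2
C(8,4) = 70
C(8,6) = 28
dim_A + dim_B = 70 + 28 = 98


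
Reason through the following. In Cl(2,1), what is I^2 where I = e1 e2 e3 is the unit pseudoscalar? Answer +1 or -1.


The pseudoscalar I = e1...e_n (product of all n generators) of Cl(p,q) satisfies I^2 = (-1)^(q + n(n-1)/2).
p = 2, q = 1, n = p + q = 3
n(n-1)/2 = 3 * 2 / 2 = 3
Exponent = q + n(n-1)/2 = 1 + 3 = 4
I^2 = (-1)^4 = +1


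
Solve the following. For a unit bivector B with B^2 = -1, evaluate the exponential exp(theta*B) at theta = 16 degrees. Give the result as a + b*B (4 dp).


For a unit bivector B with B^2 = -1, the exponential series gives
e^(theta*B) = cos(theta) + sin(theta)*B (the GA analogue of Euler's formula).
theta = 16 degrees = 0.279253 rad
cos(16 deg) = 0.9613
sin(16 deg) = 0.2756
exp(theta*B) = 0.9613 + 0.2756*B


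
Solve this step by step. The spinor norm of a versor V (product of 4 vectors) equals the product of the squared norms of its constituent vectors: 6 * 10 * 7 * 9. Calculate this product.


Spinor norm N(V) = |v1|^2 * |v2|^2 * ... * |v4|^2
= 6 * 10 * 7 * 9
Running product: 6, 60, 420, 3780
N(V) = 3780


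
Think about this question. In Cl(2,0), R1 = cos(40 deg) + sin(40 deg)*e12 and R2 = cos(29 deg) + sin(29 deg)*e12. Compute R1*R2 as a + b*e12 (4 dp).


Same-plane rotors commute and their half-angles add:
R1*R2 = cos(a1 + a2) + sin(a1 + a2)*e12.
a1 + a2 = 40 + 29 = 69 deg
cos(69 deg) = 0.3584
sin(69 deg) = 0.9336
R1*R2 = 0.3584 + 0.9336*e12


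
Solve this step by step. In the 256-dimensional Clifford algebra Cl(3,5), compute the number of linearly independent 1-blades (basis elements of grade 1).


Number of grade-k basis blades in Cl(p,q) with n = p + q is C(n, k).
n = 3 + 5 = 8
C(8, 1) = 8! / (1! * 7!)
= 40320 / (1 * 5040)
= 8


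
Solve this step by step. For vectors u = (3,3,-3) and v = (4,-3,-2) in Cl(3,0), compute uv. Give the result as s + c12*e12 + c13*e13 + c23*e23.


In Cl(3,0): e_i^2 = 1, e_ie_j = -e_je_i for i != j.
Scalar part = u . v = 3*4 + 3*(-3) + (-3)*(-2)
= 12 + (-9) + 6 = 9
e12 coeff = 3*(-3) - 3*4 = -9 - 12 = -21
e13 coeff = 3*(-2) - (-3)*4 = -6 - (-12) = 6
e23 coeff = 3*(-2) - (-3)*(-3) = -6 - 9 = -15
uv = 9 - 21*e12 + 6*e13 - 15*e23


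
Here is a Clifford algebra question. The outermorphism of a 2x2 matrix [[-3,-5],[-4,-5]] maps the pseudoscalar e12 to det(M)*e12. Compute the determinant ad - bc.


The outermorphism of a linear map f sends e1^e2 to f(e1)^f(e2).
f(e1) = -3*e1 - 4*e2
f(e2) = -5*e1 - 5*e2
f(e1) ^ f(e2) = (-3*e1 - 4*e2) ^ (-5*e1 - 5*e2)
= (-3)*(-5)*e12 + (-4)*(-5)*e21
= (15 - 20)*e12
= -5*e12
Coefficient = -5


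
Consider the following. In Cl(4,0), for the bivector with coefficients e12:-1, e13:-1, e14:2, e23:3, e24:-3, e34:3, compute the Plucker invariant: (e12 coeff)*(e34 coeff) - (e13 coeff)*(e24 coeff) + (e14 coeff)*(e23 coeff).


Plucker relation: af - be + cd
a*f = (-1)*3 = -3
b*e = (-1)*(-3) = 3
c*d = 2*3 = 6
af - be + cd = -3 - 3 + 6
= 0


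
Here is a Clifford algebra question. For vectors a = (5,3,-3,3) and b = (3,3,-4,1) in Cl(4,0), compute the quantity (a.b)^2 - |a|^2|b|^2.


a . b = 5*3 + 3*3 + (-3)*(-4) + 3*1
= 15 + 9 + 12 + 3 = 39
|a|^2 = 5^2 + 3^2 + (-3)^2 + 3^2 = 52
|b|^2 = 3^2 + 3^2 + (-4)^2 + 1^2 = 35
(a.b)^2 = 39^2 = 1521
|a|^2 * |b|^2 = 52 * 35 = 1820
Result = 1521 - 1820 = -299


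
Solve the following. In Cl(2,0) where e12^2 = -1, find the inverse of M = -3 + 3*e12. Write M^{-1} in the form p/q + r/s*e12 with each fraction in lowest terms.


M = -3 + 3*e12, where e12^2 = -1.
Since M commutes with its reverse ~M = a - b*e12, M * ~M = a^2 - b^2*e12^2 = a^2 + b^2.
So M^{-1} = ~M / (a^2 + b^2) = (a - b*e12)/(a^2 + b^2).
a^2 + b^2 = 9 + 9 = 18
Scalar part = -3/18 = -1/6
Bivector coeff = -3/18 = -1/6
M^{-1} = -1/6 - 1/6*e12


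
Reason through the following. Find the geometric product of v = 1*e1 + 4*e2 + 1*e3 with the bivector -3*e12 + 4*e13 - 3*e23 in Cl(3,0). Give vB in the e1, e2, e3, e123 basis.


vB has grade-1 (vector) and grade-3 (trivector) parts: vB = (v _| B) + (v ^ B).
Vector part <vB>_1:
  e1: -v2*b12 - v3*b13 = -(4)*(-3) - (1)*(4) = 8
  e2: v1*b12 - v3*b23 = (1)*(-3) - (1)*(-3) = 0
  e3: v1*b13 + v2*b23 = (1)*(4) + (4)*(-3) = -8
Trivector part <vB>_3:
  e123: v1*b23 - v2*b13 + v3*b12 = (1)*(-3) - (4)*(4) + (1)*(-3) = -22
vB = 8*e1 + 0*e2 - 8*e3 - 22*e123


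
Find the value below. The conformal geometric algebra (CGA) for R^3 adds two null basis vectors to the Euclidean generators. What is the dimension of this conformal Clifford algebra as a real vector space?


The conformal model of R^3 uses Cl(4,1): the 3 Euclidean generators plus two extra orthogonal generators e+ (e+^2 = +1) and e- (e-^2 = -1), from which the null vectors e0, einf are built.
Number of generators m = 3 + 2 = 5.
dim Cl(p,q) = 2^m = 2^5 = 32


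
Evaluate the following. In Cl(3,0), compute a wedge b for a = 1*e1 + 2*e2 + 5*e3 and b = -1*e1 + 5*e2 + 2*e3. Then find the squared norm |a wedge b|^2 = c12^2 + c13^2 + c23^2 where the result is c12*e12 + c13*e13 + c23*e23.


a wedge b = (a1*b2 - a2*b1)*e12 + (a1*b3 - a3*b1)*e13 + (a2*b3 - a3*b2)*e23
e12 coeff: 1*5 - 2*(-1) = 5 - (-2) = 7
e13 coeff: 1*2 - 5*(-1) = 2 - (-5) = 7
e23 coeff: 2*2 - 5*5 = 4 - 25 = -21
|a wedge b|^2 = 7^2 + 7^2 + (-21)^2
= 49 + 49 + 441
= 539


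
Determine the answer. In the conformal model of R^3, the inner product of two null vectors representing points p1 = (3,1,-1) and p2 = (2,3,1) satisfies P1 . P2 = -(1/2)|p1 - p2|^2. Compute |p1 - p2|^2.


p1 - p2 = (1, -2, -2)
|p1 - p2|^2 = 1^2 + (-2)^2 + (-2)^2
= 1 + 4 + 4
= 9


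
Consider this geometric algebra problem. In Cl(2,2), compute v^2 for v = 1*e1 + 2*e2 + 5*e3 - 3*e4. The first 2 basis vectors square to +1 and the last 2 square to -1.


v^2 = sum of c_i^2 * e_i^2
Positive signature terms (e_i^2 = +1): 1^2 + 2^2 = 5
Negative signature terms (e_j^2 = -1): 5^2 + (-3)^2 = 34
v^2 = 5 - 34 = -29


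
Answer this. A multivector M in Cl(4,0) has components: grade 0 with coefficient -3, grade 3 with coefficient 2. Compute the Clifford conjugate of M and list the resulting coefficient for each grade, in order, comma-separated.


Clifford conjugate sign for grade k: (-1)^(k(k+1)/2)
Grade 0: (-1)^(0*1/2) = (-1)^0 = 1, coeff -3 -> -3
Grade 3: (-1)^(3*4/2) = (-1)^6 = 1, coeff 2 -> 2
Conjugated coefficients: -3, 2


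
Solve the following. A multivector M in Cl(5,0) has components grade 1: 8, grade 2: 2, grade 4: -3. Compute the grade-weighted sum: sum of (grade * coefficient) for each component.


Grade-weighted sum = sum of grade_k * coefficient_k
1*8 = 8
2*2 = 4
4*(-3) = -12
Total = 8 + 4 + (-12) = 0


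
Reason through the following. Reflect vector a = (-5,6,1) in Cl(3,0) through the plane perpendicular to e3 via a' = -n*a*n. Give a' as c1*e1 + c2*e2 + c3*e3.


Reflection formula: a' = -n*a*n, with n = e3 (unit vector, n^2 = 1).
For reflection through hyperplane perp to e3:
The component along e3 flips sign, others stay.
a = (-5, 6, 1)
a' = (-5, 6, -1)
a' = -5*e1 + 6*e2 - 1*e3


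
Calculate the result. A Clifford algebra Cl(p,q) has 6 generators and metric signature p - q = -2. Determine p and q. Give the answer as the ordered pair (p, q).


We need p + q = 6 and p - q = -2.
Adding: 2p = 6 + (-2) = 4, so p = 2.
Then q = 6 - 2 = 4.
(p, q) = (2, 4)


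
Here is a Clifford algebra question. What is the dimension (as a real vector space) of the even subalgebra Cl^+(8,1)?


Even subalgebra dimension = 2^(n-1)
n = 8 + 1 = 9
2^(9 - 1) = 2^8 = 256
Verification: sum of C(9,k) for even k = 1 + 36 + 126 + 84 + 9 = 256
Result = 256


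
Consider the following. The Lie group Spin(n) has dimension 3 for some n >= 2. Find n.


dim Spin(n) = dim so(n) = n(n-1)/2.
Solve n(n-1)/2 = 3, i.e. n^2 - n - 6 = 0.
Discriminant = 1 + 8*3 = 25
n = (1 + sqrt(25))/2 = (1 + 5)/2 = 3


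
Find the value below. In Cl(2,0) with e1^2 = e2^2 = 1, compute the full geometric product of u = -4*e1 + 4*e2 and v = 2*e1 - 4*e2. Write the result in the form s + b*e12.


Expand: (-4*e1 + 4*e2)(2*e1 - 4*e2)
= (-4)*2*e1e1 + (-4)*(-4)*e1e2 + 4*2*e2e1 + 4*(-4)*e2e2
Using e1^2 = e2^2 = 1, e2e1 = -e1e2:
Scalar part s = (-4)*2 + 4*(-4) = -8 + (-16) = -24
Bivector part b = (-4)*(-4) - 4*2 = 16 - 8 = 8
uv = -24 + 8*e12


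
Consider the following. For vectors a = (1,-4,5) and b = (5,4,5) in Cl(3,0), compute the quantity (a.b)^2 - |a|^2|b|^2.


a . b = 1*5 + (-4)*4 + 5*5
= 5 + (-16) + 25 = 14
|a|^2 = 1^2 + (-4)^2 + 5^2 = 42
|b|^2 = 5^2 + 4^2 + 5^2 = 66
(a.b)^2 = 14^2 = 196
|a|^2 * |b|^2 = 42 * 66 = 2772
Result = 196 - 2772 = -2576


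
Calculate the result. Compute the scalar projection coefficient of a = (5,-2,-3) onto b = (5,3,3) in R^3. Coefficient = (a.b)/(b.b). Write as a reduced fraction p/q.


Projection coefficient = (a . b) / (b . b)
a . b = 5*5 + (-2)*3 + (-3)*3
= 25 + (-6) + (-9) = 10
b . b = 5^2 + 3^2 + 3^2
= 25 + 9 + 9 = 43
Coefficient = 10/43
In lowest terms: 10/43


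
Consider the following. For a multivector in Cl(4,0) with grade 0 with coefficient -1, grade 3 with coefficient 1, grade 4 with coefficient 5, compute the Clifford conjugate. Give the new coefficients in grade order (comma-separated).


Clifford conjugate sign for grade k: (-1)^(k(k+1)/2)
Grade 0: (-1)^(0*1/2) = (-1)^0 = 1, coeff -1 -> -1
Grade 3: (-1)^(3*4/2) = (-1)^6 = 1, coeff 1 -> 1
Grade 4: (-1)^(4*5/2) = (-1)^10 = 1, coeff 5 -> 5
Conjugated coefficients: -1, 1, 5


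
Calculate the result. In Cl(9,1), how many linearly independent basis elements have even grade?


Even subalgebra dimension = 2^(n-1)
n = 9 + 1 = 10
2^(10 - 1) = 2^9 = 512
Verification: sum of C(10,k) for even k = 1 + 45 + 210 + 210 + 45 + 1 = 512
Result = 512


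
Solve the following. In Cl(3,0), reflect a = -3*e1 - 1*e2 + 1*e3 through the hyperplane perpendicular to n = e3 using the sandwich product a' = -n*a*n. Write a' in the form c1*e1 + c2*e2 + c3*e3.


Reflection formula: a' = -n*a*n, with n = e3 (unit vector, n^2 = 1).
For reflection through hyperplane perp to e3:
The component along e3 flips sign, others stay.
a = (-3, -1, 1)
a' = (-3, -1, -1)
a' = -3*e1 - 1*e2 - 1*e3
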